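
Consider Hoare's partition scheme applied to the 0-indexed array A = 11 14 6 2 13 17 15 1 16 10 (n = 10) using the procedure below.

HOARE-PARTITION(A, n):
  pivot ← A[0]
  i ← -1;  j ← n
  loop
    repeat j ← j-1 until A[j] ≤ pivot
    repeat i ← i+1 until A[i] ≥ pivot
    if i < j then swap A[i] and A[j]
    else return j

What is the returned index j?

pivot = A[0] = 11; i = -1, j = 10
j→9 (A[9]=10≤11), i→0 (A[0]=11≥11); i<j, swap → 10 14 6 2 13 17 15 1 16 11
j→7 (A[7]=1≤11), i→1 (A[1]=14≥11); i<j, swap → 10 1 6 2 13 17 15 14 16 11
j→3, i→4; i≥j, return j=3. A = 10 1 6 2 13 17 15 14 16 11

3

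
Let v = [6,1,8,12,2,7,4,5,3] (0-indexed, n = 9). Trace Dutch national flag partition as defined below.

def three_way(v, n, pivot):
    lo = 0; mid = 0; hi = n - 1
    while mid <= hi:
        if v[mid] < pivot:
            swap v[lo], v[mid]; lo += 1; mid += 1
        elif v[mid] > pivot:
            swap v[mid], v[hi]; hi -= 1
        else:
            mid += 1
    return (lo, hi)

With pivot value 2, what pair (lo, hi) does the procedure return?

(1, 1)

pivot = 2; lo=0, mid=0, hi=8
v[mid]=6>2: swap v[0],v[8]; hi=7 → [3,1,8,12,2,7,4,5,6]
v[mid]=3>2: swap v[0],v[7]; hi=6 → [5,1,8,12,2,7,4,3,6]
v[mid]=5>2: swap v[0],v[6]; hi=5 → [4,1,8,12,2,7,5,3,6]
v[mid]=4>2: swap v[0],v[5]; hi=4 → [7,1,8,12,2,4,5,3,6]
v[mid]=7>2: swap v[0],v[4]; hi=3 → [2,1,8,12,7,4,5,3,6]
v[mid]=2=2: mid=1
v[mid]=1<2: swap v[0],v[1]; lo=1,mid=2 → [1,2,8,12,7,4,5,3,6]
v[mid]=8>2: swap v[2],v[3]; hi=2 → [1,2,12,8,7,4,5,3,6]
v[mid]=12>2: swap v[2],v[2]; hi=1 → [1,2,12,8,7,4,5,3,6]
end: lo=1, hi=1; v = [1,2,12,8,7,4,5,3,6]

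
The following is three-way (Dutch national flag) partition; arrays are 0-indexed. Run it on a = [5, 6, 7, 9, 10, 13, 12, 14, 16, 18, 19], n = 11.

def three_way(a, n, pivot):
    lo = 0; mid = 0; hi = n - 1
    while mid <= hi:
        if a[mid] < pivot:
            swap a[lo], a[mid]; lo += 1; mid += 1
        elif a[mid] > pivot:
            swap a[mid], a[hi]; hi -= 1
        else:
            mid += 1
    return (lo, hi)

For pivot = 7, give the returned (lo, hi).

pivot = 7; lo=0, mid=0, hi=10
a[mid]=5<7: swap a[0],a[0]; lo=1,mid=1 → [5, 6, 7, 9, 10, 13, 12, 14, 16, 18, 19]
a[mid]=6<7: swap a[1],a[1]; lo=2,mid=2 → [5, 6, 7, 9, 10, 13, 12, 14, 16, 18, 19]
a[mid]=7=7: mid=3
a[mid]=9>7: swap a[3],a[10]; hi=9 → [5, 6, 7, 19, 10, 13, 12, 14, 16, 18, 9]
a[mid]=19>7: swap a[3],a[9]; hi=8 → [5, 6, 7, 18, 10, 13, 12, 14, 16, 19, 9]
a[mid]=18>7: swap a[3],a[8]; hi=7 → [5, 6, 7, 16, 10, 13, 12, 14, 18, 19, 9]
a[mid]=16>7: swap a[3],a[7]; hi=6 → [5, 6, 7, 14, 10, 13, 12, 16, 18, 19, 9]
a[mid]=14>7: swap a[3],a[6]; hi=5 → [5, 6, 7, 12, 10, 13, 14, 16, 18, 19, 9]
a[mid]=12>7: swap a[3],a[5]; hi=4 → [5, 6, 7, 13, 10, 12, 14, 16, 18, 19, 9]
a[mid]=13>7: swap a[3],a[4]; hi=3 → [5, 6, 7, 10, 13, 12, 14, 16, 18, 19, 9]
a[mid]=10>7: swap a[3],a[3]; hi=2 → [5, 6, 7, 10, 13, 12, 14, 16, 18, 19, 9]
end: lo=2, hi=2; a = [5, 6, 7, 10, 13, 12, 14, 16, 18, 19, 9]

(2, 2)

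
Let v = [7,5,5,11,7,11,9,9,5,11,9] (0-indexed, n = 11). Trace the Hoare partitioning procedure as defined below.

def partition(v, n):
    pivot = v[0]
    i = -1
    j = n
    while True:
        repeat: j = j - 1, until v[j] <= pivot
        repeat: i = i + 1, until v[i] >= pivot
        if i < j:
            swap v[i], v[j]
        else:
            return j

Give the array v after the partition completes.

[5,5,5,7,11,11,9,9,7,11,9]

pivot = v[0] = 7; i = -1, j = 11
j→8 (v[8]=5≤7), i→0 (v[0]=7≥7); i<j, swap → [5,5,5,11,7,11,9,9,7,11,9]
j→4 (v[4]=7≤7), i→3 (v[3]=11≥7); i<j, swap → [5,5,5,7,11,11,9,9,7,11,9]
j→3, i→4; i≥j, return j=3. v = [5,5,5,7,11,11,9,9,7,11,9]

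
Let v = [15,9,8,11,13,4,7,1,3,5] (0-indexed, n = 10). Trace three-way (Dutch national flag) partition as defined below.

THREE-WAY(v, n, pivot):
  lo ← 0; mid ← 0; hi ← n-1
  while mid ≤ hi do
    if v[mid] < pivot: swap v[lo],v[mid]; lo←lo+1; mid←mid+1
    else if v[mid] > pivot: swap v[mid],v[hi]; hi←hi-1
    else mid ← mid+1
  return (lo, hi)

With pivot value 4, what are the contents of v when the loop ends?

[3,1,4,13,11,7,8,9,5,15]

lo=0 mid=0 hi=9
15>4: swap(0,9), hi=8 ⇒ [5,9,8,11,13,4,7,1,3,15]
5>4: swap(0,8), hi=7 ⇒ [3,9,8,11,13,4,7,1,5,15]
3<4: swap(0,0), lo=1 mid=1 ⇒ [3,9,8,11,13,4,7,1,5,15]
9>4: swap(1,7), hi=6 ⇒ [3,1,8,11,13,4,7,9,5,15]
1<4: swap(1,1), lo=2 mid=2 ⇒ [3,1,8,11,13,4,7,9,5,15]
8>4: swap(2,6), hi=5 ⇒ [3,1,7,11,13,4,8,9,5,15]
7>4: swap(2,5), hi=4 ⇒ [3,1,4,11,13,7,8,9,5,15]
4=4: mid=3
11>4: swap(3,4), hi=3 ⇒ [3,1,4,13,11,7,8,9,5,15]
13>4: swap(3,3), hi=2 ⇒ [3,1,4,13,11,7,8,9,5,15]
done. lo=2 hi=2; v=[3,1,4,13,11,7,8,9,5,15]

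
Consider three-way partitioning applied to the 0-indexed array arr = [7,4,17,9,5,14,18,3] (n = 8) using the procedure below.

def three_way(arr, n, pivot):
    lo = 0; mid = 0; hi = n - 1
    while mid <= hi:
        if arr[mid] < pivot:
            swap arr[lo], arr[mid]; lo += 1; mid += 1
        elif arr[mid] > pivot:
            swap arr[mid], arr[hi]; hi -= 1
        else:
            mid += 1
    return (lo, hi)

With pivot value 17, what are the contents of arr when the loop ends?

pivot = 17; lo=0, mid=0, hi=7
arr[mid]=7<17: swap arr[0],arr[0]; lo=1,mid=1 → [7,4,17,9,5,14,18,3]
arr[mid]=4<17: swap arr[1],arr[1]; lo=2,mid=2 → [7,4,17,9,5,14,18,3]
arr[mid]=17=17: mid=3
arr[mid]=9<17: swap arr[2],arr[3]; lo=3,mid=4 → [7,4,9,17,5,14,18,3]
arr[mid]=5<17: swap arr[3],arr[4]; lo=4,mid=5 → [7,4,9,5,17,14,18,3]
arr[mid]=14<17: swap arr[4],arr[5]; lo=5,mid=6 → [7,4,9,5,14,17,18,3]
arr[mid]=18>17: swap arr[6],arr[7]; hi=6 → [7,4,9,5,14,17,3,18]
arr[mid]=3<17: swap arr[5],arr[6]; lo=6,mid=7 → [7,4,9,5,14,3,17,18]
end: lo=6, hi=6; arr = [7,4,9,5,14,3,17,18]

[7,4,9,5,14,3,17,18]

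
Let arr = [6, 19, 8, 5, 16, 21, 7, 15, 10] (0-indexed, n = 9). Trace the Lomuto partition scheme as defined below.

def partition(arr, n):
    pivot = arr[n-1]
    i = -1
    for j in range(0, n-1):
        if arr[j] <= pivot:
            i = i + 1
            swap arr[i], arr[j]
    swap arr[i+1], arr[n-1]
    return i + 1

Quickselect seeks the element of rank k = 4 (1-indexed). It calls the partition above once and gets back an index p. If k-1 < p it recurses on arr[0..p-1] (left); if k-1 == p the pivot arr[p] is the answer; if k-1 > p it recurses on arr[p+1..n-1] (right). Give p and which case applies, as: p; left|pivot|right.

pivot=10, i=-1
j=0: 6≤10, i=0, swap(0,0) ⇒ [6, 19, 8, 5, 16, 21, 7, 15, 10]
j=1: 19>10, skip
j=2: 8≤10, i=1, swap(1,2) ⇒ [6, 8, 19, 5, 16, 21, 7, 15, 10]
j=3: 5≤10, i=2, swap(2,3) ⇒ [6, 8, 5, 19, 16, 21, 7, 15, 10]
j=4: 16>10, skip
j=5: 21>10, skip
j=6: 7≤10, i=3, swap(3,6) ⇒ [6, 8, 5, 7, 16, 21, 19, 15, 10]
j=7: 15>10, skip
swap(4,8) ⇒ [6, 8, 5, 7, 10, 21, 19, 15, 16]; return 4
p = 4; k-1 = 3 < 4 ⇒ left

4; left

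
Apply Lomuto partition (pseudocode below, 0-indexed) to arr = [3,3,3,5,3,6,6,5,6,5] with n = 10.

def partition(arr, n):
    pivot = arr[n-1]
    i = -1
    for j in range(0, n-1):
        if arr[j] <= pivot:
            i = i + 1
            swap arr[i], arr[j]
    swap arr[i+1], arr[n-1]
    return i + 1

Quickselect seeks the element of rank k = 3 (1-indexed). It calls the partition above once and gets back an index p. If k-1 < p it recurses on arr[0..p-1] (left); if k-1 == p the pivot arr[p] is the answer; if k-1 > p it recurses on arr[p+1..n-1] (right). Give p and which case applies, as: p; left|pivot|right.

pivot = arr[9] = 5; i = -1
j=0: arr[0]=3 ≤ 5 → i=0, swap arr[0],arr[0] (no change) → [3,3,3,5,3,6,6,5,6,5]
j=1: arr[1]=3 ≤ 5 → i=1, swap arr[1],arr[1] (no change) → [3,3,3,5,3,6,6,5,6,5]
j=2: arr[2]=3 ≤ 5 → i=2, swap arr[2],arr[2] (no change) → [3,3,3,5,3,6,6,5,6,5]
j=3: arr[3]=5 ≤ 5 → i=3, swap arr[3],arr[3] (no change) → [3,3,3,5,3,6,6,5,6,5]
j=4: arr[4]=3 ≤ 5 → i=4, swap arr[4],arr[4] (no change) → [3,3,3,5,3,6,6,5,6,5]
j=5: arr[5]=6 > 5 → no swap
j=6: arr[6]=6 > 5 → no swap
j=7: arr[7]=5 ≤ 5 → i=5, swap arr[5],arr[7] → [3,3,3,5,3,5,6,6,6,5]
j=8: arr[8]=6 > 5 → no swap
final swap arr[6],arr[9] → [3,3,3,5,3,5,5,6,6,6]; return 6
p = 6; k-1 = 2 < 6 ⇒ left

6; left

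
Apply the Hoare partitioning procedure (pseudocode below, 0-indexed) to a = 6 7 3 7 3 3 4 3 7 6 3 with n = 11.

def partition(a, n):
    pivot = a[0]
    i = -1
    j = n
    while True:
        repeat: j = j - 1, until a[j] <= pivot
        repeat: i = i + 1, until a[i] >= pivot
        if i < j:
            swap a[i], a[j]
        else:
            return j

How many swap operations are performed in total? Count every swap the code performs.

pivot=6
j stops at 10 (3), i stops at 0 (6); swap ⇒ 3 7 3 7 3 3 4 3 7 6 6
j stops at 9 (6), i stops at 1 (7); swap ⇒ 3 6 3 7 3 3 4 3 7 7 6
j stops at 7 (3), i stops at 3 (7); swap ⇒ 3 6 3 3 3 3 4 7 7 7 6
j stops at 6, i stops at 7; i≥j ⇒ return 6. a=3 6 3 3 3 3 4 7 7 7 6

3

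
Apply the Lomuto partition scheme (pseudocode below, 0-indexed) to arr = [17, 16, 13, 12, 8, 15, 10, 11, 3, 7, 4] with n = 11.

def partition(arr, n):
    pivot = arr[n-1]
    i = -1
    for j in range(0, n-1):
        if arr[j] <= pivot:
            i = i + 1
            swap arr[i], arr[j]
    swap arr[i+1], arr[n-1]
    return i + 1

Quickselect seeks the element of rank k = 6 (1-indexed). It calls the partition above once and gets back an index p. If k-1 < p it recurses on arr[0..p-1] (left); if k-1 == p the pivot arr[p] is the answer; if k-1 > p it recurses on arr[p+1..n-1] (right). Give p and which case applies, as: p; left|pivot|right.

1; right

pivot = arr[10] = 4; i = -1
j=0: arr[0]=17 > 4 → no swap
j=1: arr[1]=16 > 4 → no swap
j=2: arr[2]=13 > 4 → no swap
j=3: arr[3]=12 > 4 → no swap
j=4: arr[4]=8 > 4 → no swap
j=5: arr[5]=15 > 4 → no swap
j=6: arr[6]=10 > 4 → no swap
j=7: arr[7]=11 > 4 → no swap
j=8: arr[8]=3 ≤ 4 → i=0, swap arr[0],arr[8] → [3, 16, 13, 12, 8, 15, 10, 11, 17, 7, 4]
j=9: arr[9]=7 > 4 → no swap
final swap arr[1],arr[10] → [3, 4, 13, 12, 8, 15, 10, 11, 17, 7, 16]; return 1
p = 1; k-1 = 5 > 1 ⇒ right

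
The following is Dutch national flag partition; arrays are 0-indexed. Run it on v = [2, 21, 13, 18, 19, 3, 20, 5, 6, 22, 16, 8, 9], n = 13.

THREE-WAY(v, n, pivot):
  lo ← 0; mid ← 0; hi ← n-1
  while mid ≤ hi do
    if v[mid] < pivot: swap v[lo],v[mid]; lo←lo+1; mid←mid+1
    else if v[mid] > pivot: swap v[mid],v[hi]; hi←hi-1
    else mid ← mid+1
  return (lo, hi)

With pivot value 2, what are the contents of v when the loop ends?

pivot = 2; lo=0, mid=0, hi=12
v[mid]=2=2: mid=1
v[mid]=21>2: swap v[1],v[12]; hi=11 → [2, 9, 13, 18, 19, 3, 20, 5, 6, 22, 16, 8, 21]
v[mid]=9>2: swap v[1],v[11]; hi=10 → [2, 8, 13, 18, 19, 3, 20, 5, 6, 22, 16, 9, 21]
v[mid]=8>2: swap v[1],v[10]; hi=9 → [2, 16, 13, 18, 19, 3, 20, 5, 6, 22, 8, 9, 21]
v[mid]=16>2: swap v[1],v[9]; hi=8 → [2, 22, 13, 18, 19, 3, 20, 5, 6, 16, 8, 9, 21]
v[mid]=22>2: swap v[1],v[8]; hi=7 → [2, 6, 13, 18, 19, 3, 20, 5, 22, 16, 8, 9, 21]
v[mid]=6>2: swap v[1],v[7]; hi=6 → [2, 5, 13, 18, 19, 3, 20, 6, 22, 16, 8, 9, 21]
v[mid]=5>2: swap v[1],v[6]; hi=5 → [2, 20, 13, 18, 19, 3, 5, 6, 22, 16, 8, 9, 21]
v[mid]=20>2: swap v[1],v[5]; hi=4 → [2, 3, 13, 18, 19, 20, 5, 6, 22, 16, 8, 9, 21]
v[mid]=3>2: swap v[1],v[4]; hi=3 → [2, 19, 13, 18, 3, 20, 5, 6, 22, 16, 8, 9, 21]
v[mid]=19>2: swap v[1],v[3]; hi=2 → [2, 18, 13, 19, 3, 20, 5, 6, 22, 16, 8, 9, 21]
v[mid]=18>2: swap v[1],v[2]; hi=1 → [2, 13, 18, 19, 3, 20, 5, 6, 22, 16, 8, 9, 21]
v[mid]=13>2: swap v[1],v[1]; hi=0 → [2, 13, 18, 19, 3, 20, 5, 6, 22, 16, 8, 9, 21]
end: lo=0, hi=0; v = [2, 13, 18, 19, 3, 20, 5, 6, 22, 16, 8, 9, 21]

[2, 13, 18, 19, 3, 20, 5, 6, 22, 16, 8, 9, 21]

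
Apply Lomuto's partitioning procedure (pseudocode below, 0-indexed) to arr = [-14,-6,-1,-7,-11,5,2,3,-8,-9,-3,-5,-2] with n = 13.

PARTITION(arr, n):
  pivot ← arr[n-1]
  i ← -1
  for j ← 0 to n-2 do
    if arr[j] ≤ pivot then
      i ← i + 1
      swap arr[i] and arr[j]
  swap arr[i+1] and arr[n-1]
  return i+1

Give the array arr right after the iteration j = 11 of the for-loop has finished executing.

pivot = arr[12] = -2; i = -1
j=0: arr[0]=-14 ≤ -2 → i=0, swap arr[0],arr[0] (no change) → [-14,-6,-1,-7,-11,5,2,3,-8,-9,-3,-5,-2]
j=1: arr[1]=-6 ≤ -2 → i=1, swap arr[1],arr[1] (no change) → [-14,-6,-1,-7,-11,5,2,3,-8,-9,-3,-5,-2]
j=2: arr[2]=-1 > -2 → no swap
j=3: arr[3]=-7 ≤ -2 → i=2, swap arr[2],arr[3] → [-14,-6,-7,-1,-11,5,2,3,-8,-9,-3,-5,-2]
j=4: arr[4]=-11 ≤ -2 → i=3, swap arr[3],arr[4] → [-14,-6,-7,-11,-1,5,2,3,-8,-9,-3,-5,-2]
j=5: arr[5]=5 > -2 → no swap
j=6: arr[6]=2 > -2 → no swap
j=7: arr[7]=3 > -2 → no swap
j=8: arr[8]=-8 ≤ -2 → i=4, swap arr[4],arr[8] → [-14,-6,-7,-11,-8,5,2,3,-1,-9,-3,-5,-2]
j=9: arr[9]=-9 ≤ -2 → i=5, swap arr[5],arr[9] → [-14,-6,-7,-11,-8,-9,2,3,-1,5,-3,-5,-2]
j=10: arr[10]=-3 ≤ -2 → i=6, swap arr[6],arr[10] → [-14,-6,-7,-11,-8,-9,-3,3,-1,5,2,-5,-2]
j=11: arr[11]=-5 ≤ -2 → i=7, swap arr[7],arr[11] → [-14,-6,-7,-11,-8,-9,-3,-5,-1,5,2,3,-2]
(after j=11) arr = [-14,-6,-7,-11,-8,-9,-3,-5,-1,5,2,3,-2]

[-14,-6,-7,-11,-8,-9,-3,-5,-1,5,2,3,-2]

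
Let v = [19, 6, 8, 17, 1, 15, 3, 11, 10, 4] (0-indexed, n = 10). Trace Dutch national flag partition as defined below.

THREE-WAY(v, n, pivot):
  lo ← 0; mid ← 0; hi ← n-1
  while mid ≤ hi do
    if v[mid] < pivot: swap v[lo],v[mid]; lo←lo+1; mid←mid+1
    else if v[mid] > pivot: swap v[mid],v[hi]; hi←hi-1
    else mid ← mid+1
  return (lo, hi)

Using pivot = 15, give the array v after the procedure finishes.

pivot = 15; lo=0, mid=0, hi=9
v[mid]=19>15: swap v[0],v[9]; hi=8 → [4, 6, 8, 17, 1, 15, 3, 11, 10, 19]
v[mid]=4<15: swap v[0],v[0]; lo=1,mid=1 → [4, 6, 8, 17, 1, 15, 3, 11, 10, 19]
v[mid]=6<15: swap v[1],v[1]; lo=2,mid=2 → [4, 6, 8, 17, 1, 15, 3, 11, 10, 19]
v[mid]=8<15: swap v[2],v[2]; lo=3,mid=3 → [4, 6, 8, 17, 1, 15, 3, 11, 10, 19]
v[mid]=17>15: swap v[3],v[8]; hi=7 → [4, 6, 8, 10, 1, 15, 3, 11, 17, 19]
v[mid]=10<15: swap v[3],v[3]; lo=4,mid=4 → [4, 6, 8, 10, 1, 15, 3, 11, 17, 19]
v[mid]=1<15: swap v[4],v[4]; lo=5,mid=5 → [4, 6, 8, 10, 1, 15, 3, 11, 17, 19]
v[mid]=15=15: mid=6
v[mid]=3<15: swap v[5],v[6]; lo=6,mid=7 → [4, 6, 8, 10, 1, 3, 15, 11, 17, 19]
v[mid]=11<15: swap v[6],v[7]; lo=7,mid=8 → [4, 6, 8, 10, 1, 3, 11, 15, 17, 19]
end: lo=7, hi=7; v = [4, 6, 8, 10, 1, 3, 11, 15, 17, 19]

[4, 6, 8, 10, 1, 3, 11, 15, 17, 19]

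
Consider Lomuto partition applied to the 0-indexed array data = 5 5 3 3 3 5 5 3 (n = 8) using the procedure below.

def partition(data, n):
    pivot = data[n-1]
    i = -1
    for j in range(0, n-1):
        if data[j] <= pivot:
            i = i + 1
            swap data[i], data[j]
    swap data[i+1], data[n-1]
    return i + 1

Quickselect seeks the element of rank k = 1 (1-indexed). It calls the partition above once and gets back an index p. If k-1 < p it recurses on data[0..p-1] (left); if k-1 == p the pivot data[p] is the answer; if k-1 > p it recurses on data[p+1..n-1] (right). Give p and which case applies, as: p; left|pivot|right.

pivot = data[7] = 3; i = -1
j=0: data[0]=5 > 3 → no swap
j=1: data[1]=5 > 3 → no swap
j=2: data[2]=3 ≤ 3 → i=0, swap data[0],data[2] → 3 5 5 3 3 5 5 3
j=3: data[3]=3 ≤ 3 → i=1, swap data[1],data[3] → 3 3 5 5 3 5 5 3
j=4: data[4]=3 ≤ 3 → i=2, swap data[2],data[4] → 3 3 3 5 5 5 5 3
j=5: data[5]=5 > 3 → no swap
j=6: data[6]=5 > 3 → no swap
final swap data[3],data[7] → 3 3 3 3 5 5 5 5; return 3
p = 3; k-1 = 0 < 3 ⇒ left

3; left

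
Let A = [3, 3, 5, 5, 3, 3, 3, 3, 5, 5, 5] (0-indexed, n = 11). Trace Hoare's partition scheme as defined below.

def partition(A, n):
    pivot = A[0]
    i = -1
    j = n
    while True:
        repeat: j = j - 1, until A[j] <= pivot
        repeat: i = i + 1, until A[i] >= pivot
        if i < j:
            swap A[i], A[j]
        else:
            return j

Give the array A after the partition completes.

pivot=3
j stops at 7 (3), i stops at 0 (3); swap ⇒ [3, 3, 5, 5, 3, 3, 3, 3, 5, 5, 5]
j stops at 6 (3), i stops at 1 (3); swap ⇒ [3, 3, 5, 5, 3, 3, 3, 3, 5, 5, 5]
j stops at 5 (3), i stops at 2 (5); swap ⇒ [3, 3, 3, 5, 3, 5, 3, 3, 5, 5, 5]
j stops at 4 (3), i stops at 3 (5); swap ⇒ [3, 3, 3, 3, 5, 5, 3, 3, 5, 5, 5]
j stops at 3, i stops at 4; i≥j ⇒ return 3. A=[3, 3, 3, 3, 5, 5, 3, 3, 5, 5, 5]

[3, 3, 3, 3, 5, 5, 3, 3, 5, 5, 5]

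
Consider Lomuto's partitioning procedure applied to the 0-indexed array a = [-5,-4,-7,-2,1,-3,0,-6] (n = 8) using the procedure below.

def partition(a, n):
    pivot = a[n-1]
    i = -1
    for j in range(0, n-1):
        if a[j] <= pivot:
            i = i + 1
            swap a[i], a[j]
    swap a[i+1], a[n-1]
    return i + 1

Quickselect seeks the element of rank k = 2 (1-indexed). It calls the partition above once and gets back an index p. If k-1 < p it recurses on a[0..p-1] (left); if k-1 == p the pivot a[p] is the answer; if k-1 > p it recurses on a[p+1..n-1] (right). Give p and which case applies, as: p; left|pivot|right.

1; pivot

pivot=-6, i=-1
j=0: -5>-6, skip
j=1: -4>-6, skip
j=2: -7≤-6, i=0, swap(0,2) ⇒ [-7,-4,-5,-2,1,-3,0,-6]
j=3: -2>-6, skip
j=4: 1>-6, skip
j=5: -3>-6, skip
j=6: 0>-6, skip
swap(1,7) ⇒ [-7,-6,-5,-2,1,-3,0,-4]; return 1
p = 1; k-1 = 1 == 1 ⇒ pivot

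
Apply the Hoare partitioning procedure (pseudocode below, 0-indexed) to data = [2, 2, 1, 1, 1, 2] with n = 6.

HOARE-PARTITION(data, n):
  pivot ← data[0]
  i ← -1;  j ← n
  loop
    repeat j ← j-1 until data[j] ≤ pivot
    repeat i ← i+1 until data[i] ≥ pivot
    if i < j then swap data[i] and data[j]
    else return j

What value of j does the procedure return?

3

pivot=2
j stops at 5 (2), i stops at 0 (2); swap ⇒ [2, 2, 1, 1, 1, 2]
j stops at 4 (1), i stops at 1 (2); swap ⇒ [2, 1, 1, 1, 2, 2]
j stops at 3, i stops at 4; i≥j ⇒ return 3. data=[2, 1, 1, 1, 2, 2]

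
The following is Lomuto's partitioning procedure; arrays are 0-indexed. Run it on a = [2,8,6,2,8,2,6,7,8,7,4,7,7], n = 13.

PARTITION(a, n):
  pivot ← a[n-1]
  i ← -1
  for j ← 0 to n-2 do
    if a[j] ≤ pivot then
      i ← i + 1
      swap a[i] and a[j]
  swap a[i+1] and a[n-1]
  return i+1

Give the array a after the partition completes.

[2,6,2,2,6,7,7,4,7,7,8,8,8]

pivot = a[12] = 7; i = -1
j=0: a[0]=2 ≤ 7 → i=0, swap a[0],a[0] (no change) → [2,8,6,2,8,2,6,7,8,7,4,7,7]
j=1: a[1]=8 > 7 → no swap
j=2: a[2]=6 ≤ 7 → i=1, swap a[1],a[2] → [2,6,8,2,8,2,6,7,8,7,4,7,7]
j=3: a[3]=2 ≤ 7 → i=2, swap a[2],a[3] → [2,6,2,8,8,2,6,7,8,7,4,7,7]
j=4: a[4]=8 > 7 → no swap
j=5: a[5]=2 ≤ 7 → i=3, swap a[3],a[5] → [2,6,2,2,8,8,6,7,8,7,4,7,7]
j=6: a[6]=6 ≤ 7 → i=4, swap a[4],a[6] → [2,6,2,2,6,8,8,7,8,7,4,7,7]
j=7: a[7]=7 ≤ 7 → i=5, swap a[5],a[7] → [2,6,2,2,6,7,8,8,8,7,4,7,7]
j=8: a[8]=8 > 7 → no swap
j=9: a[9]=7 ≤ 7 → i=6, swap a[6],a[9] → [2,6,2,2,6,7,7,8,8,8,4,7,7]
j=10: a[10]=4 ≤ 7 → i=7, swap a[7],a[10] → [2,6,2,2,6,7,7,4,8,8,8,7,7]
j=11: a[11]=7 ≤ 7 → i=8, swap a[8],a[11] → [2,6,2,2,6,7,7,4,7,8,8,8,7]
final swap a[9],a[12] → [2,6,2,2,6,7,7,4,7,7,8,8,8]; return 9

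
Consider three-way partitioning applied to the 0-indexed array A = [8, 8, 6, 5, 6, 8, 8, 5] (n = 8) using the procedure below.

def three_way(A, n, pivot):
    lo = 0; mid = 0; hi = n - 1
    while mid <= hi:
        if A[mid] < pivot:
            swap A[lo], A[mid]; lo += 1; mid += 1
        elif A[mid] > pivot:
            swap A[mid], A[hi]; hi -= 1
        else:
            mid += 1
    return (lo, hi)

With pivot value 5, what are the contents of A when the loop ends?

lo=0 mid=0 hi=7
8>5: swap(0,7), hi=6 ⇒ [5, 8, 6, 5, 6, 8, 8, 8]
5=5: mid=1
8>5: swap(1,6), hi=5 ⇒ [5, 8, 6, 5, 6, 8, 8, 8]
8>5: swap(1,5), hi=4 ⇒ [5, 8, 6, 5, 6, 8, 8, 8]
8>5: swap(1,4), hi=3 ⇒ [5, 6, 6, 5, 8, 8, 8, 8]
6>5: swap(1,3), hi=2 ⇒ [5, 5, 6, 6, 8, 8, 8, 8]
5=5: mid=2
6>5: swap(2,2), hi=1 ⇒ [5, 5, 6, 6, 8, 8, 8, 8]
done. lo=0 hi=1; A=[5, 5, 6, 6, 8, 8, 8, 8]

[5, 5, 6, 6, 8, 8, 8, 8]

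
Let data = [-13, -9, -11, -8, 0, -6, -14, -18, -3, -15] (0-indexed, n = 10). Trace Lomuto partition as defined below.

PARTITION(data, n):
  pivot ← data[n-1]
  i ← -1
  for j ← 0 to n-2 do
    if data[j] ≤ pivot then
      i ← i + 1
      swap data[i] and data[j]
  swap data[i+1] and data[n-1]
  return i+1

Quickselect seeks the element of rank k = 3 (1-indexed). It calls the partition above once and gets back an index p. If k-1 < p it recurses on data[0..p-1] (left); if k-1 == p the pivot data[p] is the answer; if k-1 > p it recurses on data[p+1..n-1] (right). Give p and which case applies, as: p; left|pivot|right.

1; right

pivot = data[9] = -15; i = -1
j=0: data[0]=-13 > -15 → no swap
j=1: data[1]=-9 > -15 → no swap
j=2: data[2]=-11 > -15 → no swap
j=3: data[3]=-8 > -15 → no swap
j=4: data[4]=0 > -15 → no swap
j=5: data[5]=-6 > -15 → no swap
j=6: data[6]=-14 > -15 → no swap
j=7: data[7]=-18 ≤ -15 → i=0, swap data[0],data[7] → [-18, -9, -11, -8, 0, -6, -14, -13, -3, -15]
j=8: data[8]=-3 > -15 → no swap
final swap data[1],data[9] → [-18, -15, -11, -8, 0, -6, -14, -13, -3, -9]; return 1
p = 1; k-1 = 2 > 1 ⇒ right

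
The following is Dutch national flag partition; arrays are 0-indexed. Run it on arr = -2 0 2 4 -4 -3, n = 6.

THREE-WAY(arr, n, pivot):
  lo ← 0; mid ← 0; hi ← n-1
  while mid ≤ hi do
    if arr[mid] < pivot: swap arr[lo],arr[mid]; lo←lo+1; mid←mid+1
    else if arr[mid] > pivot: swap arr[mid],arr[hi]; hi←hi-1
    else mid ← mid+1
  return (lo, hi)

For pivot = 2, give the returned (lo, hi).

(4, 4)

pivot = 2; lo=0, mid=0, hi=5
arr[mid]=-2<2: swap arr[0],arr[0]; lo=1,mid=1 → -2 0 2 4 -4 -3
arr[mid]=0<2: swap arr[1],arr[1]; lo=2,mid=2 → -2 0 2 4 -4 -3
arr[mid]=2=2: mid=3
arr[mid]=4>2: swap arr[3],arr[5]; hi=4 → -2 0 2 -3 -4 4
arr[mid]=-3<2: swap arr[2],arr[3]; lo=3,mid=4 → -2 0 -3 2 -4 4
arr[mid]=-4<2: swap arr[3],arr[4]; lo=4,mid=5 → -2 0 -3 -4 2 4
end: lo=4, hi=4; arr = -2 0 -3 -4 2 4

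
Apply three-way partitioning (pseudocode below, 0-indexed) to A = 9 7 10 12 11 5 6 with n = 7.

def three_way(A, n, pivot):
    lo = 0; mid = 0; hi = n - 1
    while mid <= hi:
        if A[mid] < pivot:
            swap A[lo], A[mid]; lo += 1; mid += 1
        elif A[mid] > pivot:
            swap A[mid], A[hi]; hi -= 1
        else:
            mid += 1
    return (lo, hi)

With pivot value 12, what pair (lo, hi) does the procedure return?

pivot = 12; lo=0, mid=0, hi=6
A[mid]=9<12: swap A[0],A[0]; lo=1,mid=1 → 9 7 10 12 11 5 6
A[mid]=7<12: swap A[1],A[1]; lo=2,mid=2 → 9 7 10 12 11 5 6
A[mid]=10<12: swap A[2],A[2]; lo=3,mid=3 → 9 7 10 12 11 5 6
A[mid]=12=12: mid=4
A[mid]=11<12: swap A[3],A[4]; lo=4,mid=5 → 9 7 10 11 12 5 6
A[mid]=5<12: swap A[4],A[5]; lo=5,mid=6 → 9 7 10 11 5 12 6
A[mid]=6<12: swap A[5],A[6]; lo=6,mid=7 → 9 7 10 11 5 6 12
end: lo=6, hi=6; A = 9 7 10 11 5 6 12

(6, 6)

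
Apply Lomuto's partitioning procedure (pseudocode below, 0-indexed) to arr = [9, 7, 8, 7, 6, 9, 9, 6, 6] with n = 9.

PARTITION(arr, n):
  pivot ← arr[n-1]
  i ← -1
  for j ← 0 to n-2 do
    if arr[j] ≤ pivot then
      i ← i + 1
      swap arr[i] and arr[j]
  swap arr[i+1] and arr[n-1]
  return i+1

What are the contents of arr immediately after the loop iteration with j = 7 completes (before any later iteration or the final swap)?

pivot = arr[8] = 6; i = -1
j=0: arr[0]=9 > 6 → no swap
j=1: arr[1]=7 > 6 → no swap
j=2: arr[2]=8 > 6 → no swap
j=3: arr[3]=7 > 6 → no swap
j=4: arr[4]=6 ≤ 6 → i=0, swap arr[0],arr[4] → [6, 7, 8, 7, 9, 9, 9, 6, 6]
j=5: arr[5]=9 > 6 → no swap
j=6: arr[6]=9 > 6 → no swap
j=7: arr[7]=6 ≤ 6 → i=1, swap arr[1],arr[7] → [6, 6, 8, 7, 9, 9, 9, 7, 6]
(after j=7) arr = [6, 6, 8, 7, 9, 9, 9, 7, 6]

[6, 6, 8, 7, 9, 9, 9, 7, 6]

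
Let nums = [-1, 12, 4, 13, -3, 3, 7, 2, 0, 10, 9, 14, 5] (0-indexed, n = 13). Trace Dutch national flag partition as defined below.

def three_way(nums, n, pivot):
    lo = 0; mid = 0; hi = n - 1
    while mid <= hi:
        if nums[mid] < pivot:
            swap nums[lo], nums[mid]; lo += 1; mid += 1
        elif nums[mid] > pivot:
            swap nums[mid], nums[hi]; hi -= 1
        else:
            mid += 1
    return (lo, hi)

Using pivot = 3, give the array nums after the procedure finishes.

[-1, 0, 2, -3, 3, 7, 13, 4, 10, 9, 14, 5, 12]

pivot = 3; lo=0, mid=0, hi=12
nums[mid]=-1<3: swap nums[0],nums[0]; lo=1,mid=1 → [-1, 12, 4, 13, -3, 3, 7, 2, 0, 10, 9, 14, 5]
nums[mid]=12>3: swap nums[1],nums[12]; hi=11 → [-1, 5, 4, 13, -3, 3, 7, 2, 0, 10, 9, 14, 12]
nums[mid]=5>3: swap nums[1],nums[11]; hi=10 → [-1, 14, 4, 13, -3, 3, 7, 2, 0, 10, 9, 5, 12]
nums[mid]=14>3: swap nums[1],nums[10]; hi=9 → [-1, 9, 4, 13, -3, 3, 7, 2, 0, 10, 14, 5, 12]
nums[mid]=9>3: swap nums[1],nums[9]; hi=8 → [-1, 10, 4, 13, -3, 3, 7, 2, 0, 9, 14, 5, 12]
nums[mid]=10>3: swap nums[1],nums[8]; hi=7 → [-1, 0, 4, 13, -3, 3, 7, 2, 10, 9, 14, 5, 12]
nums[mid]=0<3: swap nums[1],nums[1]; lo=2,mid=2 → [-1, 0, 4, 13, -3, 3, 7, 2, 10, 9, 14, 5, 12]
nums[mid]=4>3: swap nums[2],nums[7]; hi=6 → [-1, 0, 2, 13, -3, 3, 7, 4, 10, 9, 14, 5, 12]
nums[mid]=2<3: swap nums[2],nums[2]; lo=3,mid=3 → [-1, 0, 2, 13, -3, 3, 7, 4, 10, 9, 14, 5, 12]
nums[mid]=13>3: swap nums[3],nums[6]; hi=5 → [-1, 0, 2, 7, -3, 3, 13, 4, 10, 9, 14, 5, 12]
nums[mid]=7>3: swap nums[3],nums[5]; hi=4 → [-1, 0, 2, 3, -3, 7, 13, 4, 10, 9, 14, 5, 12]
nums[mid]=3=3: mid=4
nums[mid]=-3<3: swap nums[3],nums[4]; lo=4,mid=5 → [-1, 0, 2, -3, 3, 7, 13, 4, 10, 9, 14, 5, 12]
end: lo=4, hi=4; nums = [-1, 0, 2, -3, 3, 7, 13, 4, 10, 9, 14, 5, 12]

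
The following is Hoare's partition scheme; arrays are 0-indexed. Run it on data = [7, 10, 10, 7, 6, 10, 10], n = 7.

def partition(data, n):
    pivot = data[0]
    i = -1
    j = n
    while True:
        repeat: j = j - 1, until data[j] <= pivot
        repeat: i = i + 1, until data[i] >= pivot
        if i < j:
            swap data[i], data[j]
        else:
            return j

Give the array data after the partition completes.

[6, 7, 10, 10, 7, 10, 10]

pivot=7
j stops at 4 (6), i stops at 0 (7); swap ⇒ [6, 10, 10, 7, 7, 10, 10]
j stops at 3 (7), i stops at 1 (10); swap ⇒ [6, 7, 10, 10, 7, 10, 10]
j stops at 1, i stops at 2; i≥j ⇒ return 1. data=[6, 7, 10, 10, 7, 10, 10]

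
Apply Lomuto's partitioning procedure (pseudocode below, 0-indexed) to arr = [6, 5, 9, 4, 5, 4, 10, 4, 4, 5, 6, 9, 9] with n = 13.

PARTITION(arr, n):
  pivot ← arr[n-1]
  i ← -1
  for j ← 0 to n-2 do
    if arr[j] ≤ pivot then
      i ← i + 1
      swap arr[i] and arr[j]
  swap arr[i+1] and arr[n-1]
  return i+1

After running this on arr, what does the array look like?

pivot = arr[12] = 9; i = -1
j=0: arr[0]=6 ≤ 9 → i=0, swap arr[0],arr[0] (no change) → [6, 5, 9, 4, 5, 4, 10, 4, 4, 5, 6, 9, 9]
j=1: arr[1]=5 ≤ 9 → i=1, swap arr[1],arr[1] (no change) → [6, 5, 9, 4, 5, 4, 10, 4, 4, 5, 6, 9, 9]
j=2: arr[2]=9 ≤ 9 → i=2, swap arr[2],arr[2] (no change) → [6, 5, 9, 4, 5, 4, 10, 4, 4, 5, 6, 9, 9]
j=3: arr[3]=4 ≤ 9 → i=3, swap arr[3],arr[3] (no change) → [6, 5, 9, 4, 5, 4, 10, 4, 4, 5, 6, 9, 9]
j=4: arr[4]=5 ≤ 9 → i=4, swap arr[4],arr[4] (no change) → [6, 5, 9, 4, 5, 4, 10, 4, 4, 5, 6, 9, 9]
j=5: arr[5]=4 ≤ 9 → i=5, swap arr[5],arr[5] (no change) → [6, 5, 9, 4, 5, 4, 10, 4, 4, 5, 6, 9, 9]
j=6: arr[6]=10 > 9 → no swap
j=7: arr[7]=4 ≤ 9 → i=6, swap arr[6],arr[7] → [6, 5, 9, 4, 5, 4, 4, 10, 4, 5, 6, 9, 9]
j=8: arr[8]=4 ≤ 9 → i=7, swap arr[7],arr[8] → [6, 5, 9, 4, 5, 4, 4, 4, 10, 5, 6, 9, 9]
j=9: arr[9]=5 ≤ 9 → i=8, swap arr[8],arr[9] → [6, 5, 9, 4, 5, 4, 4, 4, 5, 10, 6, 9, 9]
j=10: arr[10]=6 ≤ 9 → i=9, swap arr[9],arr[10] → [6, 5, 9, 4, 5, 4, 4, 4, 5, 6, 10, 9, 9]
j=11: arr[11]=9 ≤ 9 → i=10, swap arr[10],arr[11] → [6, 5, 9, 4, 5, 4, 4, 4, 5, 6, 9, 10, 9]
final swap arr[11],arr[12] → [6, 5, 9, 4, 5, 4, 4, 4, 5, 6, 9, 9, 10]; return 11

[6, 5, 9, 4, 5, 4, 4, 4, 5, 6, 9, 9, 10]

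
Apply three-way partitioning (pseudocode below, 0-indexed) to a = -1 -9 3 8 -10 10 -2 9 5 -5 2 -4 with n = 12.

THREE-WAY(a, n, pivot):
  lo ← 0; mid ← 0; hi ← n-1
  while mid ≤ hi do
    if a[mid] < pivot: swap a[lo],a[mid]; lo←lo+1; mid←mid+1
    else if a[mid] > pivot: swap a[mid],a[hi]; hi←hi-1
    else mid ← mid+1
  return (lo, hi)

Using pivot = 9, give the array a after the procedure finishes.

-1 -9 3 8 -10 -4 -2 5 -5 2 9 10

lo=0 mid=0 hi=11
-1<9: swap(0,0), lo=1 mid=1 ⇒ -1 -9 3 8 -10 10 -2 9 5 -5 2 -4
-9<9: swap(1,1), lo=2 mid=2 ⇒ -1 -9 3 8 -10 10 -2 9 5 -5 2 -4
3<9: swap(2,2), lo=3 mid=3 ⇒ -1 -9 3 8 -10 10 -2 9 5 -5 2 -4
8<9: swap(3,3), lo=4 mid=4 ⇒ -1 -9 3 8 -10 10 -2 9 5 -5 2 -4
-10<9: swap(4,4), lo=5 mid=5 ⇒ -1 -9 3 8 -10 10 -2 9 5 -5 2 -4
10>9: swap(5,11), hi=10 ⇒ -1 -9 3 8 -10 -4 -2 9 5 -5 2 10
-4<9: swap(5,5), lo=6 mid=6 ⇒ -1 -9 3 8 -10 -4 -2 9 5 -5 2 10
-2<9: swap(6,6), lo=7 mid=7 ⇒ -1 -9 3 8 -10 -4 -2 9 5 -5 2 10
9=9: mid=8
5<9: swap(7,8), lo=8 mid=9 ⇒ -1 -9 3 8 -10 -4 -2 5 9 -5 2 10
-5<9: swap(8,9), lo=9 mid=10 ⇒ -1 -9 3 8 -10 -4 -2 5 -5 9 2 10
2<9: swap(9,10), lo=10 mid=11 ⇒ -1 -9 3 8 -10 -4 -2 5 -5 2 9 10
done. lo=10 hi=10; a=-1 -9 3 8 -10 -4 -2 5 -5 2 9 10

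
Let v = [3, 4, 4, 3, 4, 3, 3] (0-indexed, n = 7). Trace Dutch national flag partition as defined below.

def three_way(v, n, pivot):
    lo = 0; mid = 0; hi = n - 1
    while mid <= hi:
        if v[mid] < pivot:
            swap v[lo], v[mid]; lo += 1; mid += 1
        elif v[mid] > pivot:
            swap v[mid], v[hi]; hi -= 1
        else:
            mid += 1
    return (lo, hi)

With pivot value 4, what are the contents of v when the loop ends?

pivot = 4; lo=0, mid=0, hi=6
v[mid]=3<4: swap v[0],v[0]; lo=1,mid=1 → [3, 4, 4, 3, 4, 3, 3]
v[mid]=4=4: mid=2
v[mid]=4=4: mid=3
v[mid]=3<4: swap v[1],v[3]; lo=2,mid=4 → [3, 3, 4, 4, 4, 3, 3]
v[mid]=4=4: mid=5
v[mid]=3<4: swap v[2],v[5]; lo=3,mid=6 → [3, 3, 3, 4, 4, 4, 3]
v[mid]=3<4: swap v[3],v[6]; lo=4,mid=7 → [3, 3, 3, 3, 4, 4, 4]
end: lo=4, hi=6; v = [3, 3, 3, 3, 4, 4, 4]

[3, 3, 3, 3, 4, 4, 4]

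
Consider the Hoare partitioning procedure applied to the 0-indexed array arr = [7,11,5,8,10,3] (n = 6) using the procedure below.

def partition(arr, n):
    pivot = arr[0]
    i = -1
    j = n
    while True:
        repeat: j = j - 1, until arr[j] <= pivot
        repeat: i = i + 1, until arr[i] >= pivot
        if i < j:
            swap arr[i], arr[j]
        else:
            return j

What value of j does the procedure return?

1

pivot=7
j stops at 5 (3), i stops at 0 (7); swap ⇒ [3,11,5,8,10,7]
j stops at 2 (5), i stops at 1 (11); swap ⇒ [3,5,11,8,10,7]
j stops at 1, i stops at 2; i≥j ⇒ return 1. arr=[3,5,11,8,10,7]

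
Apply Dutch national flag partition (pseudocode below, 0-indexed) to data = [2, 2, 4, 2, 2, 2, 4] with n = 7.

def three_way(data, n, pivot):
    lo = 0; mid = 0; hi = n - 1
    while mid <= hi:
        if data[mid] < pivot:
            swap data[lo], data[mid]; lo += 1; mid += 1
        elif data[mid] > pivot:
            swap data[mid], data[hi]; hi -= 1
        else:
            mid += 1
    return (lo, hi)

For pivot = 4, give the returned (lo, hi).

(5, 6)

pivot = 4; lo=0, mid=0, hi=6
data[mid]=2<4: swap data[0],data[0]; lo=1,mid=1 → [2, 2, 4, 2, 2, 2, 4]
data[mid]=2<4: swap data[1],data[1]; lo=2,mid=2 → [2, 2, 4, 2, 2, 2, 4]
data[mid]=4=4: mid=3
data[mid]=2<4: swap data[2],data[3]; lo=3,mid=4 → [2, 2, 2, 4, 2, 2, 4]
data[mid]=2<4: swap data[3],data[4]; lo=4,mid=5 → [2, 2, 2, 2, 4, 2, 4]
data[mid]=2<4: swap data[4],data[5]; lo=5,mid=6 → [2, 2, 2, 2, 2, 4, 4]
data[mid]=4=4: mid=7
end: lo=5, hi=6; data = [2, 2, 2, 2, 2, 4, 4]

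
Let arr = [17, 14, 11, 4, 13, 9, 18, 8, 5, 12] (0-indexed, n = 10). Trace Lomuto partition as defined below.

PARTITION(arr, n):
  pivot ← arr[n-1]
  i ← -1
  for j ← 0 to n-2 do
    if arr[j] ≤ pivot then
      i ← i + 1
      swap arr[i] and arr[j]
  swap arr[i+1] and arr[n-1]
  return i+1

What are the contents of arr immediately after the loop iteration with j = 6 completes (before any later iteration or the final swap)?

[11, 4, 9, 14, 13, 17, 18, 8, 5, 12]

pivot = arr[9] = 12; i = -1
j=0: arr[0]=17 > 12 → no swap
j=1: arr[1]=14 > 12 → no swap
j=2: arr[2]=11 ≤ 12 → i=0, swap arr[0],arr[2] → [11, 14, 17, 4, 13, 9, 18, 8, 5, 12]
j=3: arr[3]=4 ≤ 12 → i=1, swap arr[1],arr[3] → [11, 4, 17, 14, 13, 9, 18, 8, 5, 12]
j=4: arr[4]=13 > 12 → no swap
j=5: arr[5]=9 ≤ 12 → i=2, swap arr[2],arr[5] → [11, 4, 9, 14, 13, 17, 18, 8, 5, 12]
j=6: arr[6]=18 > 12 → no swap
(after j=6) arr = [11, 4, 9, 14, 13, 17, 18, 8, 5, 12]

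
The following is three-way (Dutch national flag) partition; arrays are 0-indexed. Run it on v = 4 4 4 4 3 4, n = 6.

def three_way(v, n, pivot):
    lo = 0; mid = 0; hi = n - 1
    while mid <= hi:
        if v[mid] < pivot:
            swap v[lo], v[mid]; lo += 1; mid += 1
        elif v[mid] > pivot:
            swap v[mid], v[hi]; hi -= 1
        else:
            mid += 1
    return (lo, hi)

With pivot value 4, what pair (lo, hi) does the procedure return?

lo=0 mid=0 hi=5
4=4: mid=1
4=4: mid=2
4=4: mid=3
4=4: mid=4
3<4: swap(0,4), lo=1 mid=5 ⇒ 3 4 4 4 4 4
4=4: mid=6
done. lo=1 hi=5; v=3 4 4 4 4 4

(1, 5)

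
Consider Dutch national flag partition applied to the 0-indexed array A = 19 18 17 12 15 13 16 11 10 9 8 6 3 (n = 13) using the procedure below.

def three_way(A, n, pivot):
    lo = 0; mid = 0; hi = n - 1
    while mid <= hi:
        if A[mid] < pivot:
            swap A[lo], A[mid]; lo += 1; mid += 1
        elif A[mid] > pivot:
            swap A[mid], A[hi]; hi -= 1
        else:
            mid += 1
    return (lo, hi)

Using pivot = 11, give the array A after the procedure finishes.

3 6 8 9 10 11 16 13 15 12 17 18 19

pivot = 11; lo=0, mid=0, hi=12
A[mid]=19>11: swap A[0],A[12]; hi=11 → 3 18 17 12 15 13 16 11 10 9 8 6 19
A[mid]=3<11: swap A[0],A[0]; lo=1,mid=1 → 3 18 17 12 15 13 16 11 10 9 8 6 19
A[mid]=18>11: swap A[1],A[11]; hi=10 → 3 6 17 12 15 13 16 11 10 9 8 18 19
A[mid]=6<11: swap A[1],A[1]; lo=2,mid=2 → 3 6 17 12 15 13 16 11 10 9 8 18 19
A[mid]=17>11: swap A[2],A[10]; hi=9 → 3 6 8 12 15 13 16 11 10 9 17 18 19
A[mid]=8<11: swap A[2],A[2]; lo=3,mid=3 → 3 6 8 12 15 13 16 11 10 9 17 18 19
A[mid]=12>11: swap A[3],A[9]; hi=8 → 3 6 8 9 15 13 16 11 10 12 17 18 19
A[mid]=9<11: swap A[3],A[3]; lo=4,mid=4 → 3 6 8 9 15 13 16 11 10 12 17 18 19
A[mid]=15>11: swap A[4],A[8]; hi=7 → 3 6 8 9 10 13 16 11 15 12 17 18 19
A[mid]=10<11: swap A[4],A[4]; lo=5,mid=5 → 3 6 8 9 10 13 16 11 15 12 17 18 19
A[mid]=13>11: swap A[5],A[7]; hi=6 → 3 6 8 9 10 11 16 13 15 12 17 18 19
A[mid]=11=11: mid=6
A[mid]=16>11: swap A[6],A[6]; hi=5 → 3 6 8 9 10 11 16 13 15 12 17 18 19
end: lo=5, hi=5; A = 3 6 8 9 10 11 16 13 15 12 17 18 19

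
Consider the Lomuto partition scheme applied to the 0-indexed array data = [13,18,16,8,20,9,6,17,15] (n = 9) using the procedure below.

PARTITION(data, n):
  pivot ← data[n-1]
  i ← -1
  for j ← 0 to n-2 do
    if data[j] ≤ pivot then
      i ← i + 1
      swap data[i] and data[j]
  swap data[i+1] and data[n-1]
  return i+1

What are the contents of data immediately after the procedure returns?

pivot = data[8] = 15; i = -1
j=0: data[0]=13 ≤ 15 → i=0, swap data[0],data[0] (no change) → [13,18,16,8,20,9,6,17,15]
j=1: data[1]=18 > 15 → no swap
j=2: data[2]=16 > 15 → no swap
j=3: data[3]=8 ≤ 15 → i=1, swap data[1],data[3] → [13,8,16,18,20,9,6,17,15]
j=4: data[4]=20 > 15 → no swap
j=5: data[5]=9 ≤ 15 → i=2, swap data[2],data[5] → [13,8,9,18,20,16,6,17,15]
j=6: data[6]=6 ≤ 15 → i=3, swap data[3],data[6] → [13,8,9,6,20,16,18,17,15]
j=7: data[7]=17 > 15 → no swap
final swap data[4],data[8] → [13,8,9,6,15,16,18,17,20]; return 4

[13,8,9,6,15,16,18,17,20]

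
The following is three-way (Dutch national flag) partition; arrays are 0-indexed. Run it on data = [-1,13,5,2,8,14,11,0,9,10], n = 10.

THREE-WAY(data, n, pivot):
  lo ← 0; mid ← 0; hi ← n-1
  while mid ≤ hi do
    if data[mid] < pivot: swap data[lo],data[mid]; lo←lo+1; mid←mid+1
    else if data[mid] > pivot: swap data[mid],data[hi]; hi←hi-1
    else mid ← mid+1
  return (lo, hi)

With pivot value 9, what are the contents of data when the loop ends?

pivot = 9; lo=0, mid=0, hi=9
data[mid]=-1<9: swap data[0],data[0]; lo=1,mid=1 → [-1,13,5,2,8,14,11,0,9,10]
data[mid]=13>9: swap data[1],data[9]; hi=8 → [-1,10,5,2,8,14,11,0,9,13]
data[mid]=10>9: swap data[1],data[8]; hi=7 → [-1,9,5,2,8,14,11,0,10,13]
data[mid]=9=9: mid=2
data[mid]=5<9: swap data[1],data[2]; lo=2,mid=3 → [-1,5,9,2,8,14,11,0,10,13]
data[mid]=2<9: swap data[2],data[3]; lo=3,mid=4 → [-1,5,2,9,8,14,11,0,10,13]
data[mid]=8<9: swap data[3],data[4]; lo=4,mid=5 → [-1,5,2,8,9,14,11,0,10,13]
data[mid]=14>9: swap data[5],data[7]; hi=6 → [-1,5,2,8,9,0,11,14,10,13]
data[mid]=0<9: swap data[4],data[5]; lo=5,mid=6 → [-1,5,2,8,0,9,11,14,10,13]
data[mid]=11>9: swap data[6],data[6]; hi=5 → [-1,5,2,8,0,9,11,14,10,13]
end: lo=5, hi=5; data = [-1,5,2,8,0,9,11,14,10,13]

[-1,5,2,8,0,9,11,14,10,13]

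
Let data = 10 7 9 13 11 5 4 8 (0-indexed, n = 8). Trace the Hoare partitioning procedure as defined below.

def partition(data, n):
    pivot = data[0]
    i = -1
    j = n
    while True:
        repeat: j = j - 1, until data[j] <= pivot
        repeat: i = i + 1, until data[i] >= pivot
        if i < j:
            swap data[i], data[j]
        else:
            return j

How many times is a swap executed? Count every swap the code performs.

pivot=10
j stops at 7 (8), i stops at 0 (10); swap ⇒ 8 7 9 13 11 5 4 10
j stops at 6 (4), i stops at 3 (13); swap ⇒ 8 7 9 4 11 5 13 10
j stops at 5 (5), i stops at 4 (11); swap ⇒ 8 7 9 4 5 11 13 10
j stops at 4, i stops at 5; i≥j ⇒ return 4. data=8 7 9 4 5 11 13 10

3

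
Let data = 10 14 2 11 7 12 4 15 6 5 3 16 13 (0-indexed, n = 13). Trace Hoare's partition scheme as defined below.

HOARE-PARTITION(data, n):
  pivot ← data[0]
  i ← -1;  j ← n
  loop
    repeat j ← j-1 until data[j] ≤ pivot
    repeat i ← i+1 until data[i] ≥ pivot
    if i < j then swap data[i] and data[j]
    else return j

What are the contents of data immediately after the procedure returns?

pivot=10
j stops at 10 (3), i stops at 0 (10); swap ⇒ 3 14 2 11 7 12 4 15 6 5 10 16 13
j stops at 9 (5), i stops at 1 (14); swap ⇒ 3 5 2 11 7 12 4 15 6 14 10 16 13
j stops at 8 (6), i stops at 3 (11); swap ⇒ 3 5 2 6 7 12 4 15 11 14 10 16 13
j stops at 6 (4), i stops at 5 (12); swap ⇒ 3 5 2 6 7 4 12 15 11 14 10 16 13
j stops at 5, i stops at 6; i≥j ⇒ return 5. data=3 5 2 6 7 4 12 15 11 14 10 16 13

3 5 2 6 7 4 12 15 11 14 10 16 13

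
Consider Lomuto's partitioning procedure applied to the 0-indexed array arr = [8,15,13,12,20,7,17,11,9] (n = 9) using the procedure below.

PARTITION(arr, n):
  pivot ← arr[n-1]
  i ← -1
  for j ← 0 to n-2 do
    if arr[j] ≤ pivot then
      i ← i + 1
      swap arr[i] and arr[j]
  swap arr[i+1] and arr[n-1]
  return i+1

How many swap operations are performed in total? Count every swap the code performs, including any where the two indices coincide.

pivot=9, i=-1
j=0: 8≤9, i=0, swap(0,0) ⇒ [8,15,13,12,20,7,17,11,9]
j=1: 15>9, skip
j=2: 13>9, skip
j=3: 12>9, skip
j=4: 20>9, skip
j=5: 7≤9, i=1, swap(1,5) ⇒ [8,7,13,12,20,15,17,11,9]
j=6: 17>9, skip
j=7: 11>9, skip
swap(2,8) ⇒ [8,7,9,12,20,15,17,11,13]; return 2

3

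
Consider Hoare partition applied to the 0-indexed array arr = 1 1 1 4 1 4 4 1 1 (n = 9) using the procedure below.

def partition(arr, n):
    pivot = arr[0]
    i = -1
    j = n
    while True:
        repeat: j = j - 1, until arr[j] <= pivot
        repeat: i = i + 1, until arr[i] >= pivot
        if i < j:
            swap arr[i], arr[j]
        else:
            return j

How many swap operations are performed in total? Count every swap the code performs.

pivot = arr[0] = 1; i = -1, j = 9
j→8 (arr[8]=1≤1), i→0 (arr[0]=1≥1); i<j, swap → 1 1 1 4 1 4 4 1 1
j→7 (arr[7]=1≤1), i→1 (arr[1]=1≥1); i<j, swap → 1 1 1 4 1 4 4 1 1
j→4 (arr[4]=1≤1), i→2 (arr[2]=1≥1); i<j, swap → 1 1 1 4 1 4 4 1 1
j→2, i→3; i≥j, return j=2. arr = 1 1 1 4 1 4 4 1 1

3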